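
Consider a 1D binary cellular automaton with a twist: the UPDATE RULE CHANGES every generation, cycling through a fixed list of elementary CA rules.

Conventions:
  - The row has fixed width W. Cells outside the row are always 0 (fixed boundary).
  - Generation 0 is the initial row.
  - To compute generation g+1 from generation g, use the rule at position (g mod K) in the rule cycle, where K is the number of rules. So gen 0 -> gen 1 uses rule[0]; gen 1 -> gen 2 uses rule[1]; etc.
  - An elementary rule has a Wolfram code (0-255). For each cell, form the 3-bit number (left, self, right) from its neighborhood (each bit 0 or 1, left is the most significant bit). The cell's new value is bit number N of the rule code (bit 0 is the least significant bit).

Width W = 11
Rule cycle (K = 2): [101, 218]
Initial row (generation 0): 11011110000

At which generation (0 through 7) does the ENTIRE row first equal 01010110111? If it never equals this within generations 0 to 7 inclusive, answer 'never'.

Gen 0: 11011110000
Gen 1 (rule 101): 01100010111
Gen 2 (rule 218): 11110100111
Gen 3 (rule 101): 00011100001
Gen 4 (rule 218): 00111110010
Gen 5 (rule 101): 10000010010
Gen 6 (rule 218): 01000101101
Gen 7 (rule 101): 01010110111

Answer: 7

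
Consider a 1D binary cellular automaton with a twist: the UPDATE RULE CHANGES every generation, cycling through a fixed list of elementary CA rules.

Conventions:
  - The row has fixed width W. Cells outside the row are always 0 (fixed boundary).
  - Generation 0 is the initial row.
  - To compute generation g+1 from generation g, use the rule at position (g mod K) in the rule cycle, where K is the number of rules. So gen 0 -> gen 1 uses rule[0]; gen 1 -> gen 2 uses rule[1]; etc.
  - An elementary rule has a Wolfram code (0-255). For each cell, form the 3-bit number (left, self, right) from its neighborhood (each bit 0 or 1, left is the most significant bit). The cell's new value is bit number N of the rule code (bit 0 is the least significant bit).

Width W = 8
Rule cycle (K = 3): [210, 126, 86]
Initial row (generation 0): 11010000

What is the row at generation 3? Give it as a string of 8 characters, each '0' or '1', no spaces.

Answer: 00000110

Derivation:
Gen 0: 11010000
Gen 1 (rule 210): 01001000
Gen 2 (rule 126): 11111100
Gen 3 (rule 86): 00000110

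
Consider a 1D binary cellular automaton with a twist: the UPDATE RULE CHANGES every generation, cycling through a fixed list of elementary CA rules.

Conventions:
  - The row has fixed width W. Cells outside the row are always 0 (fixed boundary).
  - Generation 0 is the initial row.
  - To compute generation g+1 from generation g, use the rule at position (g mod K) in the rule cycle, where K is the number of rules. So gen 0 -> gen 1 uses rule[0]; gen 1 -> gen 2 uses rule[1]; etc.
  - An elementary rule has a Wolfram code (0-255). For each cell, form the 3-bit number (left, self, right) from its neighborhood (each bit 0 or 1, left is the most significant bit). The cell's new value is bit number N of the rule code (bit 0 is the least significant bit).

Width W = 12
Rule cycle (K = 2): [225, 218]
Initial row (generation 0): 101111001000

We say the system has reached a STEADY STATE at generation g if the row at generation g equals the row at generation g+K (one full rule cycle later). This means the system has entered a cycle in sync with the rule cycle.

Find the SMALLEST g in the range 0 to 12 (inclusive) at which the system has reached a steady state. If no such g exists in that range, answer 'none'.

Gen 0: 101111001000
Gen 1 (rule 225): 010111000011
Gen 2 (rule 218): 100111100111
Gen 3 (rule 225): 000011100011
Gen 4 (rule 218): 000111110111
Gen 5 (rule 225): 110011111011
Gen 6 (rule 218): 111111111011
Gen 7 (rule 225): 011111111101
Gen 8 (rule 218): 111111111100
Gen 9 (rule 225): 011111111101
Gen 10 (rule 218): 111111111100
Gen 11 (rule 225): 011111111101
Gen 12 (rule 218): 111111111100
Gen 13 (rule 225): 011111111101
Gen 14 (rule 218): 111111111100

Answer: 7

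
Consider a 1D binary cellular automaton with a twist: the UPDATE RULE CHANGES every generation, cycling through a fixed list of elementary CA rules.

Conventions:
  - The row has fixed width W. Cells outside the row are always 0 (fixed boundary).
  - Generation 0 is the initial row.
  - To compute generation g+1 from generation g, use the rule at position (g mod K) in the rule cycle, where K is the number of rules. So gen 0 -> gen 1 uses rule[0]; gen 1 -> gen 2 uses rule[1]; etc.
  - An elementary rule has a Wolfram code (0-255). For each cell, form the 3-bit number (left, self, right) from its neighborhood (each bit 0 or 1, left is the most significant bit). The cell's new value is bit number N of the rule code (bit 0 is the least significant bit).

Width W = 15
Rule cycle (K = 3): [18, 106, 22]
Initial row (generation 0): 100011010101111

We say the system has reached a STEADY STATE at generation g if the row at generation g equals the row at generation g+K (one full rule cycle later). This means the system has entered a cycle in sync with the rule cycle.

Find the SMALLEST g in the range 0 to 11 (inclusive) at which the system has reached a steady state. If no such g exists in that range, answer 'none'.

Answer: none

Derivation:
Gen 0: 100011010101111
Gen 1 (rule 18): 010100000000000
Gen 2 (rule 106): 101000000000000
Gen 3 (rule 22): 101100000000000
Gen 4 (rule 18): 000010000000000
Gen 5 (rule 106): 000100000000000
Gen 6 (rule 22): 001110000000000
Gen 7 (rule 18): 010001000000000
Gen 8 (rule 106): 100010000000000
Gen 9 (rule 22): 110111000000000
Gen 10 (rule 18): 000000100000000
Gen 11 (rule 106): 000001000000000
Gen 12 (rule 22): 000011100000000
Gen 13 (rule 18): 000100010000000
Gen 14 (rule 106): 001000100000000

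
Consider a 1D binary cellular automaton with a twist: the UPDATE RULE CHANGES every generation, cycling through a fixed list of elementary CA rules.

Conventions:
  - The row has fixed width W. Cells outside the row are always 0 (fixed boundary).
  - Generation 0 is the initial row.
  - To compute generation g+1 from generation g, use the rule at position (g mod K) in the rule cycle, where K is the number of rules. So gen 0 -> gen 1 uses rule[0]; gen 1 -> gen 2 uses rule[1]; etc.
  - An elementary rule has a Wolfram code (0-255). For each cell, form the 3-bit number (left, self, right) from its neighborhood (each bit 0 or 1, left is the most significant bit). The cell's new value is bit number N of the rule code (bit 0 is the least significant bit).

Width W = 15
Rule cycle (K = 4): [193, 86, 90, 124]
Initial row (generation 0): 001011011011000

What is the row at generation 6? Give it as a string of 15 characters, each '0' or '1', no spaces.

Gen 0: 001011011011000
Gen 1 (rule 193): 100001001001011
Gen 2 (rule 86): 110011111111001
Gen 3 (rule 90): 111110000001110
Gen 4 (rule 124): 100011000001011
Gen 5 (rule 193): 001001011100001
Gen 6 (rule 86): 011111000110011

Answer: 011111000110011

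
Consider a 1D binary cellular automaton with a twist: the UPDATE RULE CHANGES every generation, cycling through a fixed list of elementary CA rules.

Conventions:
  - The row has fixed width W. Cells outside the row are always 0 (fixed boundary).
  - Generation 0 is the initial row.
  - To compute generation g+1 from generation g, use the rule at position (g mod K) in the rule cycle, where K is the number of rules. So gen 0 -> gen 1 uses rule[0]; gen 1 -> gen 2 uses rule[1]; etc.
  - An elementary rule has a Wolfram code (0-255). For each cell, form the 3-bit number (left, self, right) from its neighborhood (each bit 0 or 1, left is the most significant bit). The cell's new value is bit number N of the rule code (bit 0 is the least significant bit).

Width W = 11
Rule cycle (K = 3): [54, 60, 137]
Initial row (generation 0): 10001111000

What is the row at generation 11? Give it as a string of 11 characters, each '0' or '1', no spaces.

Gen 0: 10001111000
Gen 1 (rule 54): 11010000100
Gen 2 (rule 60): 10111000110
Gen 3 (rule 137): 00110010100
Gen 4 (rule 54): 01001111110
Gen 5 (rule 60): 01101000001
Gen 6 (rule 137): 01000011100
Gen 7 (rule 54): 11100100010
Gen 8 (rule 60): 10010110011
Gen 9 (rule 137): 00000100010
Gen 10 (rule 54): 00001110111
Gen 11 (rule 60): 00001001100

Answer: 00001001100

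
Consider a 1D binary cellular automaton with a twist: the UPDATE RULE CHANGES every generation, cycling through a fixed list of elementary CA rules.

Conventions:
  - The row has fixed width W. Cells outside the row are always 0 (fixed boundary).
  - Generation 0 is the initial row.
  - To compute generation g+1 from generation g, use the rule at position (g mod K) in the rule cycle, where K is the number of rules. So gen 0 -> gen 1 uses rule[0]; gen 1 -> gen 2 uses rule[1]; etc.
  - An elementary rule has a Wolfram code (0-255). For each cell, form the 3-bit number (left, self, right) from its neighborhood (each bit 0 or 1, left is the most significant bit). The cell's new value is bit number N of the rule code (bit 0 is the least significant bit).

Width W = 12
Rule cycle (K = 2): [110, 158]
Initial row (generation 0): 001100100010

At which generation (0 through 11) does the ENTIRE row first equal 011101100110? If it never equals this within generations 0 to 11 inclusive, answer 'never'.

Gen 0: 001100100010
Gen 1 (rule 110): 011101100110
Gen 2 (rule 158): 111001011101
Gen 3 (rule 110): 101011110111
Gen 4 (rule 158): 101011100110
Gen 5 (rule 110): 111110101110
Gen 6 (rule 158): 111100101101
Gen 7 (rule 110): 100101111111
Gen 8 (rule 158): 111101111110
Gen 9 (rule 110): 100111000010
Gen 10 (rule 158): 111110100111
Gen 11 (rule 110): 100011101101

Answer: 1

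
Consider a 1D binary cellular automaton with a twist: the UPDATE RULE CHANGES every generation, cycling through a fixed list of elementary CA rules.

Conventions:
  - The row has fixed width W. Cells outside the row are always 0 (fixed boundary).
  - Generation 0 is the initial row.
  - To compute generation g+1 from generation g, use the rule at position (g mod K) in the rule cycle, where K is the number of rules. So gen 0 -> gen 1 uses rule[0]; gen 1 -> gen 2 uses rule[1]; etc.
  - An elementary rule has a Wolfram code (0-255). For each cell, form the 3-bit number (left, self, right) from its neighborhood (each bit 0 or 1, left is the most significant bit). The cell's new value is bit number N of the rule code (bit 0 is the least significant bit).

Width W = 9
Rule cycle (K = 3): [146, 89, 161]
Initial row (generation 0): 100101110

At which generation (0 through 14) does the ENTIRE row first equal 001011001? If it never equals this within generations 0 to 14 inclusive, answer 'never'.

Gen 0: 100101110
Gen 1 (rule 146): 011000101
Gen 2 (rule 89): 011110000
Gen 3 (rule 161): 001100111
Gen 4 (rule 146): 010011010
Gen 5 (rule 89): 001011001
Gen 6 (rule 161): 100100000
Gen 7 (rule 146): 011010000
Gen 8 (rule 89): 011001111
Gen 9 (rule 161): 000000110
Gen 10 (rule 146): 000001001
Gen 11 (rule 89): 111100100
Gen 12 (rule 161): 011000001
Gen 13 (rule 146): 100100010
Gen 14 (rule 89): 010011001

Answer: 5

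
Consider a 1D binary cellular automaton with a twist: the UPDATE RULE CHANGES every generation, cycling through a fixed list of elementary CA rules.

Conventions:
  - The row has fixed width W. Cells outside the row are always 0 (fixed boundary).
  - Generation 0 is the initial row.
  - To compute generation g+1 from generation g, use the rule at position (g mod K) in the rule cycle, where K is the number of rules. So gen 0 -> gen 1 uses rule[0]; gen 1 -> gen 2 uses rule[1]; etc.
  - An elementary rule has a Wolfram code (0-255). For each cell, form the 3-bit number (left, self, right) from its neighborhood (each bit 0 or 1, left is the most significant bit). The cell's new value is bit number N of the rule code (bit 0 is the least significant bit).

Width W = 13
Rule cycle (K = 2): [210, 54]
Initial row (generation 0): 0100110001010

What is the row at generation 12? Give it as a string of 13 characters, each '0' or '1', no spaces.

Answer: 1000010000111

Derivation:
Gen 0: 0100110001010
Gen 1 (rule 210): 1011011010001
Gen 2 (rule 54): 1100100111011
Gen 3 (rule 210): 0111011011001
Gen 4 (rule 54): 1000100100111
Gen 5 (rule 210): 0101011011011
Gen 6 (rule 54): 1111100100100
Gen 7 (rule 210): 0111111011010
Gen 8 (rule 54): 1000000100111
Gen 9 (rule 210): 0100001011011
Gen 10 (rule 54): 1110011100100
Gen 11 (rule 210): 0111101111010
Gen 12 (rule 54): 1000010000111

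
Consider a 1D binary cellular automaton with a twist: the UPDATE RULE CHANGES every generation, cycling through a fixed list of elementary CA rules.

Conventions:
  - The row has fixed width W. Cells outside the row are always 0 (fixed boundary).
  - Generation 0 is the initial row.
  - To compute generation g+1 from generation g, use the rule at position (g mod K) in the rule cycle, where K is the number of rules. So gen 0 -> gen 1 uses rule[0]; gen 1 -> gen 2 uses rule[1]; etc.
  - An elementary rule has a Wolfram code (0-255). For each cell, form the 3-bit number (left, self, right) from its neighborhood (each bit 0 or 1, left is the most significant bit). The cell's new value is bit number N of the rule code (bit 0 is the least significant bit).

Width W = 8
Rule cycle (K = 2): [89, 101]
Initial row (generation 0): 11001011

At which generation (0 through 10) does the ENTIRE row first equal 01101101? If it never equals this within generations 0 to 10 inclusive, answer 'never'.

Gen 0: 11001011
Gen 1 (rule 89): 11100011
Gen 2 (rule 101): 00101001
Gen 3 (rule 89): 10000100
Gen 4 (rule 101): 10110101
Gen 5 (rule 89): 00110000
Gen 6 (rule 101): 10010111
Gen 7 (rule 89): 01000101
Gen 8 (rule 101): 01010111
Gen 9 (rule 89): 00000101
Gen 10 (rule 101): 11110111

Answer: never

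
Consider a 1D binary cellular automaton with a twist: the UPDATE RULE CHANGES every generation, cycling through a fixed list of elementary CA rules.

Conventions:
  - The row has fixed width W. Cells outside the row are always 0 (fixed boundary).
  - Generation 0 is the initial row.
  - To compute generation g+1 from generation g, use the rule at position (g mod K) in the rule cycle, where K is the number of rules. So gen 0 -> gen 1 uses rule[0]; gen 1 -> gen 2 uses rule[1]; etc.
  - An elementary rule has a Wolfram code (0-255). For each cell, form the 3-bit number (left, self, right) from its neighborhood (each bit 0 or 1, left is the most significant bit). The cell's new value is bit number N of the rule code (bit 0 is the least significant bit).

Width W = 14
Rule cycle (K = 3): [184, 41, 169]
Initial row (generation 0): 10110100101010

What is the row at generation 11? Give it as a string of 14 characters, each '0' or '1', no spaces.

Answer: 01010010010100

Derivation:
Gen 0: 10110100101010
Gen 1 (rule 184): 01101010010101
Gen 2 (rule 41): 01010100001010
Gen 3 (rule 169): 00101001100100
Gen 4 (rule 184): 00010101010010
Gen 5 (rule 41): 11001010100000
Gen 6 (rule 169): 10000101001111
Gen 7 (rule 184): 01000010101110
Gen 8 (rule 41): 00011001011000
Gen 9 (rule 169): 11010000110011
Gen 10 (rule 184): 10101000101010
Gen 11 (rule 41): 01010010010100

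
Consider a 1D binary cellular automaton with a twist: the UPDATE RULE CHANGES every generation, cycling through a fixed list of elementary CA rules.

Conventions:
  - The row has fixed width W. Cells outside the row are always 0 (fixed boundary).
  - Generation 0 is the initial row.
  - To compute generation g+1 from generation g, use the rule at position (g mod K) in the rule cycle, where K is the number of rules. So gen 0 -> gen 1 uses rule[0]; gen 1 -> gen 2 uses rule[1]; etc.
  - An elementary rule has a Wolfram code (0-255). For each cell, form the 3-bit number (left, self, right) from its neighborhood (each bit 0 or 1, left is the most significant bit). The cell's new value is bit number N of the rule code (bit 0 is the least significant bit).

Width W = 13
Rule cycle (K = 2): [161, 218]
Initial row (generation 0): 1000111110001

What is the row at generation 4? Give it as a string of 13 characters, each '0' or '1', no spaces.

Answer: 0100111110010

Derivation:
Gen 0: 1000111110001
Gen 1 (rule 161): 0010011100100
Gen 2 (rule 218): 0101111111010
Gen 3 (rule 161): 0010111110100
Gen 4 (rule 218): 0100111110010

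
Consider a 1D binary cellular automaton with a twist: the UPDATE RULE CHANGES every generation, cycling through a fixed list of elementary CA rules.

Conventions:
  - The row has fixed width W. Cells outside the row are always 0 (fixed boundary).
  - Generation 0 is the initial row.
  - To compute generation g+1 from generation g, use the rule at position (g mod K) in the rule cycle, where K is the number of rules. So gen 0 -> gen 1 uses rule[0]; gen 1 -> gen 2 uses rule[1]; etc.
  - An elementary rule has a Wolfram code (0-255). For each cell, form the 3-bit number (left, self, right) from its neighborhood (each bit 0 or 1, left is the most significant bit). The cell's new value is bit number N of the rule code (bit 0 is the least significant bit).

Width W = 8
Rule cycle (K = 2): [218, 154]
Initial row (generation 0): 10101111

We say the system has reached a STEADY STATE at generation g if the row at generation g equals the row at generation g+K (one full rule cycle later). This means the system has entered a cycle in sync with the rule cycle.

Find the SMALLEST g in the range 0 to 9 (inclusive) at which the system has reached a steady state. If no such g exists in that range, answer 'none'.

Gen 0: 10101111
Gen 1 (rule 218): 00001111
Gen 2 (rule 154): 00011110
Gen 3 (rule 218): 00111111
Gen 4 (rule 154): 01111110
Gen 5 (rule 218): 11111111
Gen 6 (rule 154): 11111110
Gen 7 (rule 218): 11111111
Gen 8 (rule 154): 11111110
Gen 9 (rule 218): 11111111
Gen 10 (rule 154): 11111110
Gen 11 (rule 218): 11111111

Answer: 5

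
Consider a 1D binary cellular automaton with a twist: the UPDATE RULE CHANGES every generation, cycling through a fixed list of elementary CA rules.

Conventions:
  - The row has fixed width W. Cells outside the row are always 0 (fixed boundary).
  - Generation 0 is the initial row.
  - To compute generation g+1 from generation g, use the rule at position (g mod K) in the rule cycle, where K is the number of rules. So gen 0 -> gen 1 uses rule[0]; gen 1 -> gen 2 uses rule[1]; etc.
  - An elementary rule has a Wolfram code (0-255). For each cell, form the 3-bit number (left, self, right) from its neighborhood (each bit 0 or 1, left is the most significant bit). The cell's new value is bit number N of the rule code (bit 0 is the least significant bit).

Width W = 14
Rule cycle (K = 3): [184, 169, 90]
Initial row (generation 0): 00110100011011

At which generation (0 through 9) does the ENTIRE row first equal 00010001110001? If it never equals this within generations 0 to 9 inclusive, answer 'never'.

Answer: never

Derivation:
Gen 0: 00110100011011
Gen 1 (rule 184): 00101010010110
Gen 2 (rule 169): 10010100001100
Gen 3 (rule 90): 01100010011110
Gen 4 (rule 184): 01010001011101
Gen 5 (rule 169): 00100100111010
Gen 6 (rule 90): 01011011101001
Gen 7 (rule 184): 00110111010100
Gen 8 (rule 169): 10101110101001
Gen 9 (rule 90): 00001010000110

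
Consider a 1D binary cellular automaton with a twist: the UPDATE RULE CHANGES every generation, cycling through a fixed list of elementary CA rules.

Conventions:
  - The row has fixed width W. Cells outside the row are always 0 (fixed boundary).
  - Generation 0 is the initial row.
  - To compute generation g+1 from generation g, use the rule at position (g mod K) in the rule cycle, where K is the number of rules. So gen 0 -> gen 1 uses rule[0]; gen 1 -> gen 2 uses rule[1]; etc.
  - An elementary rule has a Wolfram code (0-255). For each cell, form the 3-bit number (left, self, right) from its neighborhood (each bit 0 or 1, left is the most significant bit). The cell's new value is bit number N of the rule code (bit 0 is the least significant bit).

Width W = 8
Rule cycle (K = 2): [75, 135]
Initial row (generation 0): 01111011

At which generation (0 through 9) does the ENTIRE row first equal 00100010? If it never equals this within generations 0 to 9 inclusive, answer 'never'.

Gen 0: 01111011
Gen 1 (rule 75): 11001011
Gen 2 (rule 135): 00011000
Gen 3 (rule 75): 11111011
Gen 4 (rule 135): 01110000
Gen 5 (rule 75): 11010111
Gen 6 (rule 135): 00010010
Gen 7 (rule 75): 11100100
Gen 8 (rule 135): 01001101
Gen 9 (rule 75): 10011100

Answer: never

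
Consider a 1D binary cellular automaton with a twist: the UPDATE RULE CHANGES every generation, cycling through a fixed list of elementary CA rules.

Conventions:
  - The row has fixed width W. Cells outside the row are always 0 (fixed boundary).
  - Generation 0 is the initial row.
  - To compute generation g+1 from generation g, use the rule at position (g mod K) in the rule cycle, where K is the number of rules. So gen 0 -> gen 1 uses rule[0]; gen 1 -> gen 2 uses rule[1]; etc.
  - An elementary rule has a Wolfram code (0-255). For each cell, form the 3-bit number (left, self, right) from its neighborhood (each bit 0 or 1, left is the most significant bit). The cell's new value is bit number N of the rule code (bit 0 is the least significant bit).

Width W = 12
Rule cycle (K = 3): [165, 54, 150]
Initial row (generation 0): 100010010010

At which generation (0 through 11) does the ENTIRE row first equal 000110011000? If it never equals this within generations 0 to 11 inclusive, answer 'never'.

Answer: 10

Derivation:
Gen 0: 100010010010
Gen 1 (rule 165): 101010010010
Gen 2 (rule 54): 111111111111
Gen 3 (rule 150): 011111111110
Gen 4 (rule 165): 001111111100
Gen 5 (rule 54): 010000000010
Gen 6 (rule 150): 111000000111
Gen 7 (rule 165): 010011110010
Gen 8 (rule 54): 111100001111
Gen 9 (rule 150): 011010010110
Gen 10 (rule 165): 000110011000
Gen 11 (rule 54): 001001100100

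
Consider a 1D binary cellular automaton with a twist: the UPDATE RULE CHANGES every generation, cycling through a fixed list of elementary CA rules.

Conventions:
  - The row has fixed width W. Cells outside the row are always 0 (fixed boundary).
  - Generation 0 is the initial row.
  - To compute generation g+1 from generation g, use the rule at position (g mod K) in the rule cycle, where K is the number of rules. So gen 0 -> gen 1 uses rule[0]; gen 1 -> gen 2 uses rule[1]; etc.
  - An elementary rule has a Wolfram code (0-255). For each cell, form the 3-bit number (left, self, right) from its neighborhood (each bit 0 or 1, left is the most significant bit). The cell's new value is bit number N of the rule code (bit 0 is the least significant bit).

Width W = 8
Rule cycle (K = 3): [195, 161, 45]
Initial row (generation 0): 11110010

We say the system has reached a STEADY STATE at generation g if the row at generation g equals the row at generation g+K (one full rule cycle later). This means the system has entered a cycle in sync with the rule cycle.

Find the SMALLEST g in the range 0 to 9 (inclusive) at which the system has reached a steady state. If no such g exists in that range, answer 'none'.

Answer: none

Derivation:
Gen 0: 11110010
Gen 1 (rule 195): 01110100
Gen 2 (rule 161): 00101001
Gen 3 (rule 45): 10111001
Gen 4 (rule 195): 00011010
Gen 5 (rule 161): 11000100
Gen 6 (rule 45): 10010101
Gen 7 (rule 195): 00100000
Gen 8 (rule 161): 10001111
Gen 9 (rule 45): 10101000
Gen 10 (rule 195): 00000011
Gen 11 (rule 161): 11111000
Gen 12 (rule 45): 10000011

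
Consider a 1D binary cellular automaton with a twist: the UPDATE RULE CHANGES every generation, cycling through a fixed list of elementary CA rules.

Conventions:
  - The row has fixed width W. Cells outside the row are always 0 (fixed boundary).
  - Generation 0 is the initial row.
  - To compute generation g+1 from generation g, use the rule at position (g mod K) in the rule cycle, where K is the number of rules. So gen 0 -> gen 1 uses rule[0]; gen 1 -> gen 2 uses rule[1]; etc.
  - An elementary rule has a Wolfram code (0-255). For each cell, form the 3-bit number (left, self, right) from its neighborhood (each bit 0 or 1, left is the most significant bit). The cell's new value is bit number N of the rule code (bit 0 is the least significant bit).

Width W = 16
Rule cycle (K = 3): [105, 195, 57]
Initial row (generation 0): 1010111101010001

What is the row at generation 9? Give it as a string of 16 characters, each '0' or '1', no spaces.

Answer: 1011000001010110

Derivation:
Gen 0: 1010111101010001
Gen 1 (rule 105): 0101100110100100
Gen 2 (rule 195): 1000101010001001
Gen 3 (rule 57): 0110010101100100
Gen 4 (rule 105): 0110001011100001
Gen 5 (rule 195): 1010110001101110
Gen 6 (rule 57): 0101101101011001
Gen 7 (rule 105): 0011111110111000
Gen 8 (rule 195): 1101111110011011
Gen 9 (rule 57): 1011000001010110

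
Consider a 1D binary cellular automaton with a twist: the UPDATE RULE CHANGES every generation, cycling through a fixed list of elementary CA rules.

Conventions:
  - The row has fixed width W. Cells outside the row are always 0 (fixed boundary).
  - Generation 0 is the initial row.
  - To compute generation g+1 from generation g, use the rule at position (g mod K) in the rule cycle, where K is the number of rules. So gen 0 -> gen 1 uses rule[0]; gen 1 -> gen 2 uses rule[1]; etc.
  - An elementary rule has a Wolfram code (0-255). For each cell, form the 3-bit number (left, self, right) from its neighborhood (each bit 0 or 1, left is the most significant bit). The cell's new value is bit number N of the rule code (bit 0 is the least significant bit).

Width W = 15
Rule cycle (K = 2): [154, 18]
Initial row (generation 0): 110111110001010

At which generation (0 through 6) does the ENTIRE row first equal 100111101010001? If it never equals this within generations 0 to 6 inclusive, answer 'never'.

Gen 0: 110111110001010
Gen 1 (rule 154): 100111101010001
Gen 2 (rule 18): 011000000001010
Gen 3 (rule 154): 110100000010001
Gen 4 (rule 18): 000010000101010
Gen 5 (rule 154): 000101001000001
Gen 6 (rule 18): 001000110100010

Answer: 1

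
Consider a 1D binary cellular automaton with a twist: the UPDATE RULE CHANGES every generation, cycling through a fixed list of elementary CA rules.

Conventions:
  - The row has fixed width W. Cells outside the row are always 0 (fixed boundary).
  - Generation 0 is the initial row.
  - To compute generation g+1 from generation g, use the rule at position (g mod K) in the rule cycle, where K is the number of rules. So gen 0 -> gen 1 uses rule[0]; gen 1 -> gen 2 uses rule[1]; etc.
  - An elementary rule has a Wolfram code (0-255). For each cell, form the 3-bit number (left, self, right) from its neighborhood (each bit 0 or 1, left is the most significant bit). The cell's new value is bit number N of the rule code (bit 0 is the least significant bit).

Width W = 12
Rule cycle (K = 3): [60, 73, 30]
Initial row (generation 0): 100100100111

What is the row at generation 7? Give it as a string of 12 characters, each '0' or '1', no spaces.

Answer: 110110101100

Derivation:
Gen 0: 100100100111
Gen 1 (rule 60): 110110110100
Gen 2 (rule 73): 110110110001
Gen 3 (rule 30): 100100101011
Gen 4 (rule 60): 110110111110
Gen 5 (rule 73): 110110100010
Gen 6 (rule 30): 100100110111
Gen 7 (rule 60): 110110101100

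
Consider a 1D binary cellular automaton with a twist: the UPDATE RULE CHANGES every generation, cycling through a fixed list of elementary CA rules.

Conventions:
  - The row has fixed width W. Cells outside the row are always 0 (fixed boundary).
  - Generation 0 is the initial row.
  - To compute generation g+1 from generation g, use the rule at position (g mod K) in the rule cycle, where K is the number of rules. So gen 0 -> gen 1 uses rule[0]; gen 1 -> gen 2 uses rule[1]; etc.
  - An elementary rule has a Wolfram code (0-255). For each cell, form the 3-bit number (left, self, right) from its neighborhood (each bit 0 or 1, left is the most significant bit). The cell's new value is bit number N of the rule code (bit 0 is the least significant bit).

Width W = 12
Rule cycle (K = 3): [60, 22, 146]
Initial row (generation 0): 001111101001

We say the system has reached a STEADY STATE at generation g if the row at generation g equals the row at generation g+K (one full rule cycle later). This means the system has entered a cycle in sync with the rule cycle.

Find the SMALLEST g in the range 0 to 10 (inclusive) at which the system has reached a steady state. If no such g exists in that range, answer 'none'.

Answer: 5

Derivation:
Gen 0: 001111101001
Gen 1 (rule 60): 001000011101
Gen 2 (rule 22): 011100100001
Gen 3 (rule 146): 101011010010
Gen 4 (rule 60): 111110111011
Gen 5 (rule 22): 000000000000
Gen 6 (rule 146): 000000000000
Gen 7 (rule 60): 000000000000
Gen 8 (rule 22): 000000000000
Gen 9 (rule 146): 000000000000
Gen 10 (rule 60): 000000000000
Gen 11 (rule 22): 000000000000
Gen 12 (rule 146): 000000000000
Gen 13 (rule 60): 000000000000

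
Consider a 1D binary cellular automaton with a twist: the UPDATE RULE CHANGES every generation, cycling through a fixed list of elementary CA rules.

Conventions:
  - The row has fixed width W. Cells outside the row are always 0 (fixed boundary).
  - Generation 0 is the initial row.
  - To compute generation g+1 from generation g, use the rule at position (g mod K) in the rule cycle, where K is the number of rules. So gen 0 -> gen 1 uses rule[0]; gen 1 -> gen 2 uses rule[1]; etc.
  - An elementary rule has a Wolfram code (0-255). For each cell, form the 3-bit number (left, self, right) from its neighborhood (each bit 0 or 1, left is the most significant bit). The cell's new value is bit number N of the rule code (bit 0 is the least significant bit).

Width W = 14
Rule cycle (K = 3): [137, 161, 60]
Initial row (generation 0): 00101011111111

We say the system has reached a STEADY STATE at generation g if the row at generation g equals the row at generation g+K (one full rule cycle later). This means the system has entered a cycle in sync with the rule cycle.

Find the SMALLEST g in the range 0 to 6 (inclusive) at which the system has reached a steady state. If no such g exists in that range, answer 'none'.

Answer: none

Derivation:
Gen 0: 00101011111111
Gen 1 (rule 137): 10000011111110
Gen 2 (rule 161): 00111001111100
Gen 3 (rule 60): 00100101000010
Gen 4 (rule 137): 10000000011000
Gen 5 (rule 161): 00111111000011
Gen 6 (rule 60): 00100000100010
Gen 7 (rule 137): 10001110001000
Gen 8 (rule 161): 00100100100011
Gen 9 (rule 60): 00110110110010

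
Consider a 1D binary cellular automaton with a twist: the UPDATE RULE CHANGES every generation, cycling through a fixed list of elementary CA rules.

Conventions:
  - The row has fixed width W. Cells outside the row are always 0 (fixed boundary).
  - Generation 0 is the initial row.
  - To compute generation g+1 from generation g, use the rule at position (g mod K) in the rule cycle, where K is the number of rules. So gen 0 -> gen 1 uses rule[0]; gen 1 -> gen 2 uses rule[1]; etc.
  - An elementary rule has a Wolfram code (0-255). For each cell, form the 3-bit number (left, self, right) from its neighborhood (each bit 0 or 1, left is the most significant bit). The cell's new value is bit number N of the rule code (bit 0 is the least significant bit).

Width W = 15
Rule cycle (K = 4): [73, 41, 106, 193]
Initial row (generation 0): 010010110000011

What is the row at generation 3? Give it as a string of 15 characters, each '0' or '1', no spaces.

Gen 0: 010010110000011
Gen 1 (rule 73): 000000110111011
Gen 2 (rule 41): 111110101100110
Gen 3 (rule 106): 100011011101110

Answer: 100011011101110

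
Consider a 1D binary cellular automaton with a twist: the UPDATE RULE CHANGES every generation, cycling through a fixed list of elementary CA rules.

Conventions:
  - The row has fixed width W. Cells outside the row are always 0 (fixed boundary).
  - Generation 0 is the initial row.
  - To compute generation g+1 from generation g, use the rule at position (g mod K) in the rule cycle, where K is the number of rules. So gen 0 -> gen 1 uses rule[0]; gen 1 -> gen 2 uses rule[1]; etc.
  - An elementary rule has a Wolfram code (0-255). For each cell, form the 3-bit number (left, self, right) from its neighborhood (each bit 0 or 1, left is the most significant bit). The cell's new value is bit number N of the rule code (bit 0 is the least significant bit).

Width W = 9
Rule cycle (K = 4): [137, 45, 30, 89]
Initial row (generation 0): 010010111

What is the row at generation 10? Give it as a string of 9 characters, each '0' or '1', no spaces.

Gen 0: 010010111
Gen 1 (rule 137): 000000110
Gen 2 (rule 45): 111110100
Gen 3 (rule 30): 100000110
Gen 4 (rule 89): 011110111
Gen 5 (rule 137): 011100110
Gen 6 (rule 45): 010000100
Gen 7 (rule 30): 111001110
Gen 8 (rule 89): 101101011
Gen 9 (rule 137): 001000010
Gen 10 (rule 45): 101011010

Answer: 101011010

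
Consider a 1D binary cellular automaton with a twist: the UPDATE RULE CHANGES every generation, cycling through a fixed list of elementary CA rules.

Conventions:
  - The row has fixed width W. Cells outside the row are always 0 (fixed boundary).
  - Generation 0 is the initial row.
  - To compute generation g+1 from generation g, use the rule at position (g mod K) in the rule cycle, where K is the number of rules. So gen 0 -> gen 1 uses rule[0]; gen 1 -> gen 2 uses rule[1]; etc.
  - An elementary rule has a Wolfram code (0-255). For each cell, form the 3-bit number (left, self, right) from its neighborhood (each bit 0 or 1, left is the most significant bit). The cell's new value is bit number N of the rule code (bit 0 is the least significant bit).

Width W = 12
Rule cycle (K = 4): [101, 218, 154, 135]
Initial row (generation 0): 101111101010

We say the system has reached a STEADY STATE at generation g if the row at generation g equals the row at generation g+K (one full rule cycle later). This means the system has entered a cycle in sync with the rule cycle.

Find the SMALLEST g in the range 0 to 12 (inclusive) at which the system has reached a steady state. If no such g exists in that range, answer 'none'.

Gen 0: 101111101010
Gen 1 (rule 101): 110000111110
Gen 2 (rule 218): 111001111111
Gen 3 (rule 154): 110111111110
Gen 4 (rule 135): 000011111100
Gen 5 (rule 101): 111000000101
Gen 6 (rule 218): 111100001000
Gen 7 (rule 154): 111010010100
Gen 8 (rule 135): 010010110101
Gen 9 (rule 101): 010011011111
Gen 10 (rule 218): 101111011111
Gen 11 (rule 154): 001110011110
Gen 12 (rule 135): 110100101100
Gen 13 (rule 101): 011100110101
Gen 14 (rule 218): 111111110000
Gen 15 (rule 154): 111111101000
Gen 16 (rule 135): 011111001011

Answer: none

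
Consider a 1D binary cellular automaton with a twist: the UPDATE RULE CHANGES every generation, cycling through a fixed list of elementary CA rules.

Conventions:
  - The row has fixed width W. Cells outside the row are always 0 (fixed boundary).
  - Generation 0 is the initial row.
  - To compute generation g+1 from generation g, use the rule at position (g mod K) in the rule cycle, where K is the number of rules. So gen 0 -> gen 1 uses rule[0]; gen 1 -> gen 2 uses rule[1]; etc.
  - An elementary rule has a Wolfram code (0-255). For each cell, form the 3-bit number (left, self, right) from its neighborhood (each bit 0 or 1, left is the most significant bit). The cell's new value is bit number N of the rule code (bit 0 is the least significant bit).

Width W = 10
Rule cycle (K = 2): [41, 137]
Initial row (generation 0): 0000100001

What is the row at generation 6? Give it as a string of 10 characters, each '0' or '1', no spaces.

Gen 0: 0000100001
Gen 1 (rule 41): 1110001100
Gen 2 (rule 137): 1100101001
Gen 3 (rule 41): 1000010000
Gen 4 (rule 137): 0011000111
Gen 5 (rule 41): 1010010100
Gen 6 (rule 137): 0000000001

Answer: 0000000001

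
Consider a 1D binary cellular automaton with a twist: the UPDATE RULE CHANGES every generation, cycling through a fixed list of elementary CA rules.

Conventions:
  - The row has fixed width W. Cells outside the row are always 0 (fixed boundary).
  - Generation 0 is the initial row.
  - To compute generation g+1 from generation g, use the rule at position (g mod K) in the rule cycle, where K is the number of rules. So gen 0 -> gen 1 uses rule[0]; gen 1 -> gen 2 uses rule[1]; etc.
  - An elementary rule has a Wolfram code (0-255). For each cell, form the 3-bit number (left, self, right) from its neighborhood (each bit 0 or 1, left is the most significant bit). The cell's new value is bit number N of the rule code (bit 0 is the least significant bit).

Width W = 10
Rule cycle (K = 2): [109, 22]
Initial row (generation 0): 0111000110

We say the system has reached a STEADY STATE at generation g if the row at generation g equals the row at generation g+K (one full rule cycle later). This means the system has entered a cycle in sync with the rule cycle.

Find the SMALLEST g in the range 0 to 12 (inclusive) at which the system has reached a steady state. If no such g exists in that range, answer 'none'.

Answer: 6

Derivation:
Gen 0: 0111000110
Gen 1 (rule 109): 0101010110
Gen 2 (rule 22): 1101010001
Gen 3 (rule 109): 1111110101
Gen 4 (rule 22): 0000000101
Gen 5 (rule 109): 1111110111
Gen 6 (rule 22): 0000000000
Gen 7 (rule 109): 1111111111
Gen 8 (rule 22): 0000000000
Gen 9 (rule 109): 1111111111
Gen 10 (rule 22): 0000000000
Gen 11 (rule 109): 1111111111
Gen 12 (rule 22): 0000000000
Gen 13 (rule 109): 1111111111
Gen 14 (rule 22): 0000000000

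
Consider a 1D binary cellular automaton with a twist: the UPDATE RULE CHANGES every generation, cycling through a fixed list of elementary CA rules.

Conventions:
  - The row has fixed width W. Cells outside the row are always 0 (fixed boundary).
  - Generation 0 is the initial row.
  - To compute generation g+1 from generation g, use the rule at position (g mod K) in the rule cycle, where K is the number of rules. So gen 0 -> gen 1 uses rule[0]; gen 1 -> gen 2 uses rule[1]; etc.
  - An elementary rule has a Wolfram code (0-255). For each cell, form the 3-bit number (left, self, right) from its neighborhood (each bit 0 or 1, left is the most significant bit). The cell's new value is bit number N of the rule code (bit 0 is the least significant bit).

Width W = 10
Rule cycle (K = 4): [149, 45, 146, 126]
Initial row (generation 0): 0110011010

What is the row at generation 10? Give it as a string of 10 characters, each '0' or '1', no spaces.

Gen 0: 0110011010
Gen 1 (rule 149): 0001000011
Gen 2 (rule 45): 1101011010
Gen 3 (rule 146): 0000000001
Gen 4 (rule 126): 0000000011
Gen 5 (rule 149): 1111111000
Gen 6 (rule 45): 1000000011
Gen 7 (rule 146): 0100000100
Gen 8 (rule 126): 1110001110
Gen 9 (rule 149): 0101100101
Gen 10 (rule 45): 0111000111

Answer: 0111000111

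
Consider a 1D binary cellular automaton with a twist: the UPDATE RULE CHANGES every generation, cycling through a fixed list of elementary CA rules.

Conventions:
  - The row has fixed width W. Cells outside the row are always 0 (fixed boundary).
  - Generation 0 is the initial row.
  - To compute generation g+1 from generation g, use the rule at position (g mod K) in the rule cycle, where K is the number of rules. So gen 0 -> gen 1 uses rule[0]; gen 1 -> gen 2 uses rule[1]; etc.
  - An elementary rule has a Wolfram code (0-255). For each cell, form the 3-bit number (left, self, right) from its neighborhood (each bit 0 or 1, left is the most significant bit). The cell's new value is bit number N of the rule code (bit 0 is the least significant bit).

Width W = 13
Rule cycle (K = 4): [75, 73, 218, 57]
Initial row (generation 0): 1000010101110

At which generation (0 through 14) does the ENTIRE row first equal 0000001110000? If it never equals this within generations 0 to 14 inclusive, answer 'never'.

Gen 0: 1000010101110
Gen 1 (rule 75): 0011100001010
Gen 2 (rule 73): 1010101100000
Gen 3 (rule 218): 0000001110000
Gen 4 (rule 57): 1111101001111
Gen 5 (rule 75): 1000100011001
Gen 6 (rule 73): 0010001011000
Gen 7 (rule 218): 0101010011100
Gen 8 (rule 57): 0010101010011
Gen 9 (rule 75): 1100000000111
Gen 10 (rule 73): 1101111110101
Gen 11 (rule 218): 1101111110000
Gen 12 (rule 57): 1011000001111
Gen 13 (rule 75): 0011011111001
Gen 14 (rule 73): 1011010001000

Answer: 3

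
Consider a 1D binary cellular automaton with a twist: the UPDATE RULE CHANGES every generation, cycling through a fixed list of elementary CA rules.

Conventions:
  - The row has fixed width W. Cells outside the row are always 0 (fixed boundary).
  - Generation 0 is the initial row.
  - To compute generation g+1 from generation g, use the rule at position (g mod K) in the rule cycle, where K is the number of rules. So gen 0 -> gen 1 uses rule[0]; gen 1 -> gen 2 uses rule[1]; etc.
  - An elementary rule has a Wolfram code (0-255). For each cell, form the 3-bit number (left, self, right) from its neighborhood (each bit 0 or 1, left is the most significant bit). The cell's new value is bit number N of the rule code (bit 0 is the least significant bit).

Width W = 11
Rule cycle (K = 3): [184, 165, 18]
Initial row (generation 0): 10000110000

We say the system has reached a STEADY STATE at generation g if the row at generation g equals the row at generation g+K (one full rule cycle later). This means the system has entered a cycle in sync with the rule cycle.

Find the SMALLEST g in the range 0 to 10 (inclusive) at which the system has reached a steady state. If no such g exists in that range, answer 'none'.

Answer: 3

Derivation:
Gen 0: 10000110000
Gen 1 (rule 184): 01000101000
Gen 2 (rule 165): 01010111011
Gen 3 (rule 18): 10000000000
Gen 4 (rule 184): 01000000000
Gen 5 (rule 165): 01011111111
Gen 6 (rule 18): 10000000000
Gen 7 (rule 184): 01000000000
Gen 8 (rule 165): 01011111111
Gen 9 (rule 18): 10000000000
Gen 10 (rule 184): 01000000000
Gen 11 (rule 165): 01011111111
Gen 12 (rule 18): 10000000000
Gen 13 (rule 184): 01000000000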